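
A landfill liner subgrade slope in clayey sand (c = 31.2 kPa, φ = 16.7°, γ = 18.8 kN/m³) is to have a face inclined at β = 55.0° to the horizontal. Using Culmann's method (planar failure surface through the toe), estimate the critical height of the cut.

H_c = 24.20 m

Culmann's analysis gives the critical failure plane at α_cr = (β + φ)/2 = (55.0 + 16.7)/2 = 35.9°, and the critical height
H_c = (4c/γ) · sinβ cosφ / [1 − cos(β − φ)]
    = (4·31.2/18.8) · sin55.0°·cos16.7° / [1 − cos(38.3°)]
    = 6.638 · 0.8192·0.9578 / [1 − 0.7848]
    = 6.638 · 0.7846 / 0.2152
    = 24.20 m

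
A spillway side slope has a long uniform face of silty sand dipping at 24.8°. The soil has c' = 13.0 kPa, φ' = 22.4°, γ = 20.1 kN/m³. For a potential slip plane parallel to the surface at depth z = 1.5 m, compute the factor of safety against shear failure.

For an infinite slope with a slip plane parallel to the surface (no pore pressure): FS = [c' + γz cos²β tanφ'] / [γz sinβ cosβ].
γz = 20.1·1.5 = 30.15 kN/m²
Numerator = 13.0 + 30.15·cos²24.8°·tan22.4° = 13.0 + 30.15·0.8241·0.4122 = 23.241 kPa
Denominator = 30.15·sin24.8°·cos24.8° = 30.15·0.4195·0.9078 = 11.480 kPa
FS = 23.241 / 11.480 = 2.024

FS = 2.02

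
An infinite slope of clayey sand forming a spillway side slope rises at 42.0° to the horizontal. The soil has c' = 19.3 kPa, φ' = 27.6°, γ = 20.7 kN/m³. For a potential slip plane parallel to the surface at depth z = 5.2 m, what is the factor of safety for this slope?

FS = 0.94

For an infinite slope with a slip plane parallel to the surface (no pore pressure): FS = [c' + γz cos²β tanφ'] / [γz sinβ cosβ].
γz = 20.7·5.2 = 107.64 kN/m²
Numerator = 19.3 + 107.64·cos²42.0°·tan27.6° = 19.3 + 107.64·0.5523·0.5228 = 50.377 kPa
Denominator = 107.64·sin42.0°·cos42.0° = 107.64·0.6691·0.7431 = 53.525 kPa
FS = 50.377 / 53.525 = 0.941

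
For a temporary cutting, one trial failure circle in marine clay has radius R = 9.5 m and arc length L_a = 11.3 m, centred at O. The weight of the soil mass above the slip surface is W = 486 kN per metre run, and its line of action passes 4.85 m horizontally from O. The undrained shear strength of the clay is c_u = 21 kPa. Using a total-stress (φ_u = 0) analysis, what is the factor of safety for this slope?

Taking moments about the centre O, the resisting moment is provided by the undrained shear strength acting along the arc:
M_R = c_u·L_a·R = 21·11.30·9.5 = 2254.3 kN·m/m
M_D = W·d = 486·4.85 = 2357.1 kN·m/m
FS = M_R / M_D = 2254.3 / 2357.1 = 0.956

FS = 0.96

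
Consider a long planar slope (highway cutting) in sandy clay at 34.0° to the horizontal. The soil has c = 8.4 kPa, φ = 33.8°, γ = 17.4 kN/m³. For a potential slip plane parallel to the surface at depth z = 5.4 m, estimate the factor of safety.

For an infinite slope with a slip plane parallel to the surface (no pore pressure): FS = [c + γz cos²β tanφ] / [γz sinβ cosβ].
γz = 17.4·5.4 = 93.96 kN/m²
Numerator = 8.4 + 93.96·cos²34.0°·tan33.8° = 8.4 + 93.96·0.6873·0.6694 = 51.632 kPa
Denominator = 93.96·sin34.0°·cos34.0° = 93.96·0.5592·0.8290 = 43.559 kPa
FS = 51.632 / 43.559 = 1.185

FS = 1.19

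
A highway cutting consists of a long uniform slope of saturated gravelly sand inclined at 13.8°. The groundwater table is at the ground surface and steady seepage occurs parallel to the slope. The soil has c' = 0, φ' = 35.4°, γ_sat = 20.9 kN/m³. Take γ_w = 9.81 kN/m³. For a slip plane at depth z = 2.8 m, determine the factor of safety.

With seepage parallel to the slope and the water table at the surface, the effective normal stress on the slip plane uses the buoyant unit weight γ' = γ_sat − γ_w while the driving shear stress uses γ_sat:
FS = [c' + γ' z cos²β tanφ'] / [γ_sat z sinβ cosβ]
(For c' = 0 this reduces to FS = (γ'/γ_sat)·tanφ'/tanβ.)
γ' = 20.9 − 9.81 = 11.09 kN/m³
Numerator = 0.0 + 11.09·2.8·cos²13.8°·tan35.4° = 0.0 + 11.09·2.8·0.9431·0.7107 = 20.812 kPa
Denominator = 20.9·2.8·sin13.8°·cos13.8° = 20.9·2.8·0.2385·0.9711 = 13.556 kPa
FS = 20.812 / 13.556 = 1.535

FS = 1.54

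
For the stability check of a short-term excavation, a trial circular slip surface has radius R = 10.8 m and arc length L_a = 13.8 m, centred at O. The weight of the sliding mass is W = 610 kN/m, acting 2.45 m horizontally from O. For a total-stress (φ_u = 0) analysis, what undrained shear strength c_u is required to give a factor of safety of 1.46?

FS = c_u·L_a·R / (W·d), so c_u = FS·W·d / (L_a·R).
c_u = 1.46·610·2.45 / (13.80·10.8) = 2182.0 / 149.04 = 14.64 kPa

c_u = 14.6 kPa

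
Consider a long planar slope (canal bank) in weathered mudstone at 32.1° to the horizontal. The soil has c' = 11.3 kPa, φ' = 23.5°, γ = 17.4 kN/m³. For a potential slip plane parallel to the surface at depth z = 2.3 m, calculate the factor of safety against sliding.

FS = 1.32

For an infinite slope with a slip plane parallel to the surface (no pore pressure): FS = [c' + γz cos²β tanφ'] / [γz sinβ cosβ].
γz = 17.4·2.3 = 40.02 kN/m²
Numerator = 11.3 + 40.02·cos²32.1°·tan23.5° = 11.3 + 40.02·0.7176·0.4348 = 23.787 kPa
Denominator = 40.02·sin32.1°·cos32.1° = 40.02·0.5314·0.8471 = 18.015 kPa
FS = 23.787 / 18.015 = 1.320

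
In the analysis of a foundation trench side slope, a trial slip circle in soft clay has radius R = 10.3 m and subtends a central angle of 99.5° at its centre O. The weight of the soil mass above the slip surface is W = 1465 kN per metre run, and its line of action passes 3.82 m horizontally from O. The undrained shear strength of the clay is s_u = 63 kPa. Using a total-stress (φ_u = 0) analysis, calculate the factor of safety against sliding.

Taking moments about the centre O, the resisting moment is provided by the undrained shear strength acting along the arc:
Arc length L_a = R·θ = 10.3·(99.5°·π/180) = 10.3·1.7366 = 17.89 m
M_R = s_u·L_a·R = 63·17.89·10.3 = 11606.9 kN·m/m
M_D = W·d = 1465·3.82 = 5596.3 kN·m/m
FS = M_R / M_D = 11606.9 / 5596.3 = 2.074

FS = 2.07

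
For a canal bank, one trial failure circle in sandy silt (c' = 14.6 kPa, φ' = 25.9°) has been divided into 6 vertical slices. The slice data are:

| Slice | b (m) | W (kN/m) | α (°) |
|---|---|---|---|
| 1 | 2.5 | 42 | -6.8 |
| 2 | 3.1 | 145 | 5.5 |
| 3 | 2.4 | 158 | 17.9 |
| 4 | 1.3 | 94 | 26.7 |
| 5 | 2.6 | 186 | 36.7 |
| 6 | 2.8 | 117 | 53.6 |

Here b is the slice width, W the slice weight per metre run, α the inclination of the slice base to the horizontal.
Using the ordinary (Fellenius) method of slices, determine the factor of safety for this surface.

FS = 1.86

Ordinary method of slices: FS = Σ[c'·Δl_i + (W_i cosα_i)·tanφ'] / Σ W_i sinα_i, with Δl_i = b_i / cosα_i.
Slice 1: Δl = 2.5/cos(-6.8°) = 2.518 m; N'_1 = 42·cos(-6.8°) = 41.7; c'Δl = 36.76; W sinα = -5.0
Slice 2: Δl = 3.1/cos5.5° = 3.114 m; N'_2 = 145·cos5.5° = 144.3; c'Δl = 45.47; W sinα = 13.9
Slice 3: Δl = 2.4/cos17.9° = 2.522 m; N'_3 = 158·cos17.9° = 150.4; c'Δl = 36.82; W sinα = 48.6
Slice 4: Δl = 1.3/cos26.7° = 1.455 m; N'_4 = 94·cos26.7° = 84.0; c'Δl = 21.25; W sinα = 42.2
Slice 5: Δl = 2.6/cos36.7° = 3.243 m; N'_5 = 186·cos36.7° = 149.1; c'Δl = 47.34; W sinα = 111.2
Slice 6: Δl = 2.8/cos53.6° = 4.718 m; N'_6 = 117·cos53.6° = 69.4; c'Δl = 68.89; W sinα = 94.2
Σc'Δl = 256.5 kN/m; ΣN' = 638.9 kN/m; ΣW sinα = 305.1 kN/m
Resisting = 256.5 + 638.9·tan25.9° = 256.5 + 310.2 = 566.8 kN/m
FS = 566.8 / 305.1 = 1.858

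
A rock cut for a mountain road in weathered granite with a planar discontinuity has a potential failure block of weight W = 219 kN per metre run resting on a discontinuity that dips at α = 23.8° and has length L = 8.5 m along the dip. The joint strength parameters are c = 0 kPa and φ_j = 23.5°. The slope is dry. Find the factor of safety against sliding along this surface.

FS = 0.99

Resolving the block weight along and normal to the plane and applying the Mohr–Coulomb strength on the joint:
N' = W cosα = 219·cos23.8° = 200.4 kN/m
Driving force T = W sinα = 219·sin23.8° = 88.4 kN/m
Resisting force R = c·L + N'·tanφ_j = 0·8.5 + 200.4·tan23.5° = 0.0 + 87.1 = 87.1 kN/m
FS = R / T = 87.1 / 88.4 = 0.986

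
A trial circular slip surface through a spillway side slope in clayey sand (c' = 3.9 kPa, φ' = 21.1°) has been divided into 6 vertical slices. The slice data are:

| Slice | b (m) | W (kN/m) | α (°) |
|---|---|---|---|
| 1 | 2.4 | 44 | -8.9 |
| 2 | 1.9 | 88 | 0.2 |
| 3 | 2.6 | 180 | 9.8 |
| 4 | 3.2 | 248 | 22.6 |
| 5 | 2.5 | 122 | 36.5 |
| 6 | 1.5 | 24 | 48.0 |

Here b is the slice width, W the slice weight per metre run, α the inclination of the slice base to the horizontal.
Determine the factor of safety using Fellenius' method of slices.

FS = 1.49

Ordinary method of slices: FS = Σ[c'·Δl_i + (W_i cosα_i)·tanφ'] / Σ W_i sinα_i, with Δl_i = b_i / cosα_i.
Slice 1: Δl = 2.4/cos(-8.9°) = 2.429 m; N'_1 = 44·cos(-8.9°) = 43.5; c'Δl = 9.47; W sinα = -6.8
Slice 2: Δl = 1.9/cos0.2° = 1.900 m; N'_2 = 88·cos0.2° = 88.0; c'Δl = 7.41; W sinα = 0.3
Slice 3: Δl = 2.6/cos9.8° = 2.639 m; N'_3 = 180·cos9.8° = 177.4; c'Δl = 10.29; W sinα = 30.6
Slice 4: Δl = 3.2/cos22.6° = 3.466 m; N'_4 = 248·cos22.6° = 229.0; c'Δl = 13.52; W sinα = 95.3
Slice 5: Δl = 2.5/cos36.5° = 3.110 m; N'_5 = 122·cos36.5° = 98.1; c'Δl = 12.13; W sinα = 72.6
Slice 6: Δl = 1.5/cos48.0° = 2.242 m; N'_6 = 24·cos48.0° = 16.1; c'Δl = 8.74; W sinα = 17.8
Σc'Δl = 61.6 kN/m; ΣN' = 651.9 kN/m; ΣW sinα = 209.8 kN/m
Resisting = 61.6 + 651.9·tan21.1° = 61.6 + 251.6 = 313.1 kN/m
FS = 313.1 / 209.8 = 1.492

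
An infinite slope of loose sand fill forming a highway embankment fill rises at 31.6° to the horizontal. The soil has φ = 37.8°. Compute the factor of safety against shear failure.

FS = 1.26

For a dry cohesionless infinite slope the factor of safety is FS = tanφ / tanβ.
FS = tan37.8° / tan31.6° = 0.7757 / 0.6152 = 1.261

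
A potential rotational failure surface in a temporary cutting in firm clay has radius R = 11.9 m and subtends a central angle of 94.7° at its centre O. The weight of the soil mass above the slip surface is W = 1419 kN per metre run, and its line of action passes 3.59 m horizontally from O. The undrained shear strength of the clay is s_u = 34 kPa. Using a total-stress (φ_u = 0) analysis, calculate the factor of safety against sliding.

Taking moments about the centre O, the resisting moment is provided by the undrained shear strength acting along the arc:
Arc length L_a = R·θ = 11.9·(94.7°·π/180) = 11.9·1.6528 = 19.67 m
M_R = s_u·L_a·R = 34·19.67·11.9 = 7957.9 kN·m/m
M_D = W·d = 1419·3.59 = 5094.2 kN·m/m
FS = M_R / M_D = 7957.9 / 5094.2 = 1.562

FS = 1.56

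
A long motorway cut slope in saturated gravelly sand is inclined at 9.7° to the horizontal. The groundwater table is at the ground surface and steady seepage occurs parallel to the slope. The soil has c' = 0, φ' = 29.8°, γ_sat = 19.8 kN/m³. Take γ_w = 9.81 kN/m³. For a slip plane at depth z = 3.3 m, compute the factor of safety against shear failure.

With seepage parallel to the slope and the water table at the surface, the effective normal stress on the slip plane uses the buoyant unit weight γ' = γ_sat − γ_w while the driving shear stress uses γ_sat:
FS = [c' + γ' z cos²β tanφ'] / [γ_sat z sinβ cosβ]
(For c' = 0 this reduces to FS = (γ'/γ_sat)·tanφ'/tanβ.)
γ' = 19.8 − 9.81 = 9.99 kN/m³
Numerator = 0.0 + 9.99·3.3·cos²9.7°·tan29.8° = 0.0 + 9.99·3.3·0.9716·0.5727 = 18.344 kPa
Denominator = 19.8·3.3·sin9.7°·cos9.7° = 19.8·3.3·0.1685·0.9857 = 10.852 kPa
FS = 18.344 / 10.852 = 1.690

FS = 1.69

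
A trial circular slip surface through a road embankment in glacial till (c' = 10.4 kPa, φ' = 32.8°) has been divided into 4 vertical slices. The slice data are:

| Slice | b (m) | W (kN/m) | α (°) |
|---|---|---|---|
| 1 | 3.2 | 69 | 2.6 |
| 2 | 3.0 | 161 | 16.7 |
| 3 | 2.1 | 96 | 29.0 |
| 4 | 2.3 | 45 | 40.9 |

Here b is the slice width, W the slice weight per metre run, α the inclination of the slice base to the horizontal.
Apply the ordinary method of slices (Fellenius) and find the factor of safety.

Ordinary method of slices: FS = Σ[c'·Δl_i + (W_i cosα_i)·tanφ'] / Σ W_i sinα_i, with Δl_i = b_i / cosα_i.
Slice 1: Δl = 3.2/cos2.6° = 3.203 m; N'_1 = 69·cos2.6° = 68.9; c'Δl = 33.31; W sinα = 3.1
Slice 2: Δl = 3.0/cos16.7° = 3.132 m; N'_2 = 161·cos16.7° = 154.2; c'Δl = 32.57; W sinα = 46.3
Slice 3: Δl = 2.1/cos29.0° = 2.401 m; N'_3 = 96·cos29.0° = 84.0; c'Δl = 24.97; W sinα = 46.5
Slice 4: Δl = 2.3/cos40.9° = 3.043 m; N'_4 = 45·cos40.9° = 34.0; c'Δl = 31.65; W sinα = 29.5
Σc'Δl = 122.5 kN/m; ΣN' = 341.1 kN/m; ΣW sinα = 125.4 kN/m
Resisting = 122.5 + 341.1·tan32.8° = 122.5 + 219.8 = 342.3 kN/m
FS = 342.3 / 125.4 = 2.730

FS = 2.73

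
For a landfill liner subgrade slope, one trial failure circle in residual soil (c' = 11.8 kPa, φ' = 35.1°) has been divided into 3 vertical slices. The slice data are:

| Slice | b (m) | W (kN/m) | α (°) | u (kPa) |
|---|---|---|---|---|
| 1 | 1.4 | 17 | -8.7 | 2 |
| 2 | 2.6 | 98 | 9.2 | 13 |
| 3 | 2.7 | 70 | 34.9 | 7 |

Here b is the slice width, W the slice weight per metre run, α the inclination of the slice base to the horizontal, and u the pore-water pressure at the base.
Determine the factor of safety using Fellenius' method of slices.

Ordinary method of slices: FS = Σ[c'·Δl_i + (W_i cosα_i − u_i·Δl_i)·tanφ'] / Σ W_i sinα_i, with Δl_i = b_i / cosα_i.
Slice 1: Δl = 1.4/cos(-8.7°) = 1.416 m; N'_1 = 17·cos(-8.7°) − 2·1.416 = 14.0; c'Δl = 16.71; W sinα = -2.6
Slice 2: Δl = 2.6/cos9.2° = 2.634 m; N'_2 = 98·cos9.2° − 13·2.634 = 62.5; c'Δl = 31.08; W sinα = 15.7
Slice 3: Δl = 2.7/cos34.9° = 3.292 m; N'_3 = 70·cos34.9° − 7·3.292 = 34.4; c'Δl = 38.85; W sinα = 40.1
Σc'Δl = 86.6 kN/m; ΣN' = 110.8 kN/m; ΣW sinα = 53.1 kN/m
Resisting = 86.6 + 110.8·tan35.1° = 86.6 + 77.9 = 164.5 kN/m
FS = 164.5 / 53.1 = 3.096

FS = 3.10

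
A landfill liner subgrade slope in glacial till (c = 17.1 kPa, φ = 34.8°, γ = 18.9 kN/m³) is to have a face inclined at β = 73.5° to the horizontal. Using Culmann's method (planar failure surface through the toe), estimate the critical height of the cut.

H_c = 12.98 m

Culmann's analysis gives the critical failure plane at α_cr = (β + φ)/2 = (73.5 + 34.8)/2 = 54.1°, and the critical height
H_c = (4c/γ) · sinβ cosφ / [1 − cos(β − φ)]
    = (4·17.1/18.9) · sin73.5°·cos34.8° / [1 − cos(38.7°)]
    = 3.619 · 0.9588·0.8211 / [1 − 0.7804]
    = 3.619 · 0.7873 / 0.2196
    = 12.98 m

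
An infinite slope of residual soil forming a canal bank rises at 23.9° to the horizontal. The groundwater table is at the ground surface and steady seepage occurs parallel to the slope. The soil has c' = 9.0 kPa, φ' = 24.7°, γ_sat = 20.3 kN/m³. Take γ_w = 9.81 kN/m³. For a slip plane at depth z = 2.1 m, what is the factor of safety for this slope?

FS = 1.11

With seepage parallel to the slope and the water table at the surface, the effective normal stress on the slip plane uses the buoyant unit weight γ' = γ_sat − γ_w while the driving shear stress uses γ_sat:
FS = [c' + γ' z cos²β tanφ'] / [γ_sat z sinβ cosβ]
γ' = 20.3 − 9.81 = 10.49 kN/m³
Numerator = 9.0 + 10.49·2.1·cos²23.9°·tan24.7° = 9.0 + 10.49·2.1·0.8359·0.4599 = 17.469 kPa
Denominator = 20.3·2.1·sin23.9°·cos23.9° = 20.3·2.1·0.4051·0.9143 = 15.790 kPa
FS = 17.469 / 15.790 = 1.106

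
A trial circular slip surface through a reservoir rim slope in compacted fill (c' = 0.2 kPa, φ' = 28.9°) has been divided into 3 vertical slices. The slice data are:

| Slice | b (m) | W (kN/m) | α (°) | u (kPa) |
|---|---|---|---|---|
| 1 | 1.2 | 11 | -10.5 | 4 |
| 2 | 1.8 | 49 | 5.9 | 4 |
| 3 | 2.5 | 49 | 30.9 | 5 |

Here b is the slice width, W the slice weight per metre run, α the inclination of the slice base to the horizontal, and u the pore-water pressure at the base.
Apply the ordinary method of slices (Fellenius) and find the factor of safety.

FS = 1.51

Ordinary method of slices: FS = Σ[c'·Δl_i + (W_i cosα_i − u_i·Δl_i)·tanφ'] / Σ W_i sinα_i, with Δl_i = b_i / cosα_i.
Slice 1: Δl = 1.2/cos(-10.5°) = 1.220 m; N'_1 = 11·cos(-10.5°) − 4·1.220 = 5.9; c'Δl = 0.24; W sinα = -2.0
Slice 2: Δl = 1.8/cos5.9° = 1.810 m; N'_2 = 49·cos5.9° − 4·1.810 = 41.5; c'Δl = 0.36; W sinα = 5.0
Slice 3: Δl = 2.5/cos30.9° = 2.914 m; N'_3 = 49·cos30.9° − 5·2.914 = 27.5; c'Δl = 0.58; W sinα = 25.2
Σc'Δl = 1.2 kN/m; ΣN' = 74.9 kN/m; ΣW sinα = 28.2 kN/m
Resisting = 1.2 + 74.9·tan28.9° = 1.2 + 41.4 = 42.5 kN/m
FS = 42.5 / 28.2 = 1.509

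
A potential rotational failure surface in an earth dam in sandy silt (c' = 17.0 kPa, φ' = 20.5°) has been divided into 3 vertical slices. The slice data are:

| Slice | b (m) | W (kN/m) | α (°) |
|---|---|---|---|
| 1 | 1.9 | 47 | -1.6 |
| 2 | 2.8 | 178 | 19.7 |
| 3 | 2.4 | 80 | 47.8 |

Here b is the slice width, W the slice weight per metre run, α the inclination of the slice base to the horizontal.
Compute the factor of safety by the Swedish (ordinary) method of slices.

FS = 2.07

Ordinary method of slices: FS = Σ[c'·Δl_i + (W_i cosα_i)·tanφ'] / Σ W_i sinα_i, with Δl_i = b_i / cosα_i.
Slice 1: Δl = 1.9/cos(-1.6°) = 1.901 m; N'_1 = 47·cos(-1.6°) = 47.0; c'Δl = 32.31; W sinα = -1.3
Slice 2: Δl = 2.8/cos19.7° = 2.974 m; N'_2 = 178·cos19.7° = 167.6; c'Δl = 50.56; W sinα = 60.0
Slice 3: Δl = 2.4/cos47.8° = 3.573 m; N'_3 = 80·cos47.8° = 53.7; c'Δl = 60.74; W sinα = 59.3
Σc'Δl = 143.6 kN/m; ΣN' = 268.3 kN/m; ΣW sinα = 118.0 kN/m
Resisting = 143.6 + 268.3·tan20.5° = 143.6 + 100.3 = 243.9 kN/m
FS = 243.9 / 118.0 = 2.068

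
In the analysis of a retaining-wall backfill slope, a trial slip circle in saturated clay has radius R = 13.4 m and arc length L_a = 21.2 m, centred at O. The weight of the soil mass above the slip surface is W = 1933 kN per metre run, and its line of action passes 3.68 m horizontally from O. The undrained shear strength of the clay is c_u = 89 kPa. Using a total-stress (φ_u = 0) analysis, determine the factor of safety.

FS = 3.55

Taking moments about the centre O, the resisting moment is provided by the undrained shear strength acting along the arc:
M_R = c_u·L_a·R = 89·21.20·13.4 = 25283.1 kN·m/m
M_D = W·d = 1933·3.68 = 7113.4 kN·m/m
FS = M_R / M_D = 25283.1 / 7113.4 = 3.554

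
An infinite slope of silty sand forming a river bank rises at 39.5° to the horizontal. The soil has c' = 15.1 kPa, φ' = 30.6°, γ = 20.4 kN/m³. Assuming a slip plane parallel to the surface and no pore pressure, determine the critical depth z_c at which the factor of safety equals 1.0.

Setting FS = 1.00 in FS = [c' + γz cos²β tanφ'] / [γz sinβ cosβ] and solving for z:
z = c' / [γ cosβ (FS·sinβ − cosβ·tanφ')]
  = 15.1 / [20.4·cos39.5°·(1.00·sin39.5° − cos39.5°·tan30.6°)]
  = 15.1 / [20.4·0.7716·(1.00·0.6361 − 0.7716·0.5914)]
  = 15.1 / 2.8293 = 5.337 m

z_c = 5.34 m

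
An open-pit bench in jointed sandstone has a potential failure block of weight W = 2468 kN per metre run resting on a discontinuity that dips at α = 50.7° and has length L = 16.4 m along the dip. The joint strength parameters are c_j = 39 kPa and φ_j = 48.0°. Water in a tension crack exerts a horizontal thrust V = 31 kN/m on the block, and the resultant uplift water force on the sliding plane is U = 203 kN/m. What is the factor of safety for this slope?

FS = 1.10

Resolving the block weight along and normal to the plane and applying the Mohr–Coulomb strength on the joint:
N' = W cosα − U − V sinα = 2468·cos50.7° − 203 − 31·sin50.7° = 1336.2 kN/m
Driving force T = W sinα + V cosα = 2468·sin50.7° + 31·cos50.7° = 1929.5 kN/m
Resisting force R = c_j·L + N'·tanφ_j = 39·16.4 + 1336.2·tan48.0° = 639.6 + 1484.0 = 2123.6 kN/m
FS = R / T = 2123.6 / 1929.5 = 1.101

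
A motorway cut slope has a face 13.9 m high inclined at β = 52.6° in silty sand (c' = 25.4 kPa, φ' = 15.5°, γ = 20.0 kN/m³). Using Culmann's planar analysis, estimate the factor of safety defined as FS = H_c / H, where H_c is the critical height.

FS = 1.38

H_c = (4c'/γ) · sinβ cosφ' / [1 − cos(β − φ')]
    = (4·25.4/20.0) · sin52.6°·cos15.5° / [1 − cos37.1°]
    = 5.080 · 0.7655 / 0.2024 = 19.21 m
FS = H_c / H = 19.21 / 13.9 = 1.382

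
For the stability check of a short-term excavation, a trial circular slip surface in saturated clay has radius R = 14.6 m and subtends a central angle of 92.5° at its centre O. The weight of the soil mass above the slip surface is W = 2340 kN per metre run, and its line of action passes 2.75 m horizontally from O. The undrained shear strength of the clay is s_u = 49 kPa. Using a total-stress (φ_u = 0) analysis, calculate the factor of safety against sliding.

FS = 2.62

Taking moments about the centre O, the resisting moment is provided by the undrained shear strength acting along the arc:
Arc length L_a = R·θ = 14.6·(92.5°·π/180) = 14.6·1.6144 = 23.57 m
M_R = s_u·L_a·R = 49·23.57·14.6 = 16862.5 kN·m/m
M_D = W·d = 2340·2.75 = 6435.0 kN·m/m
FS = M_R / M_D = 16862.5 / 6435.0 = 2.620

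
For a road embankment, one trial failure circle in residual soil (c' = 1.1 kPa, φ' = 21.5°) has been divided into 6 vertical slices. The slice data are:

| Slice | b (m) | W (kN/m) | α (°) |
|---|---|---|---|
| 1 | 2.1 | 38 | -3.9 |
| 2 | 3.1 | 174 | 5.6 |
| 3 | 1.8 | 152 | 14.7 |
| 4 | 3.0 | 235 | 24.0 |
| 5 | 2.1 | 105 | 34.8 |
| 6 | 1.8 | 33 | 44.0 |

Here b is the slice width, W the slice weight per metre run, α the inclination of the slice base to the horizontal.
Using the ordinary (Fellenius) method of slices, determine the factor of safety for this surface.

FS = 1.24

Ordinary method of slices: FS = Σ[c'·Δl_i + (W_i cosα_i)·tanφ'] / Σ W_i sinα_i, with Δl_i = b_i / cosα_i.
Slice 1: Δl = 2.1/cos(-3.9°) = 2.105 m; N'_1 = 38·cos(-3.9°) = 37.9; c'Δl = 2.32; W sinα = -2.6
Slice 2: Δl = 3.1/cos5.6° = 3.115 m; N'_2 = 174·cos5.6° = 173.2; c'Δl = 3.43; W sinα = 17.0
Slice 3: Δl = 1.8/cos14.7° = 1.861 m; N'_3 = 152·cos14.7° = 147.0; c'Δl = 2.05; W sinα = 38.6
Slice 4: Δl = 3.0/cos24.0° = 3.284 m; N'_4 = 235·cos24.0° = 214.7; c'Δl = 3.61; W sinα = 95.6
Slice 5: Δl = 2.1/cos34.8° = 2.557 m; N'_5 = 105·cos34.8° = 86.2; c'Δl = 2.81; W sinα = 59.9
Slice 6: Δl = 1.8/cos44.0° = 2.502 m; N'_6 = 33·cos44.0° = 23.7; c'Δl = 2.75; W sinα = 22.9
Σc'Δl = 17.0 kN/m; ΣN' = 682.7 kN/m; ΣW sinα = 231.4 kN/m
Resisting = 17.0 + 682.7·tan21.5° = 17.0 + 268.9 = 285.9 kN/m
FS = 285.9 / 231.4 = 1.236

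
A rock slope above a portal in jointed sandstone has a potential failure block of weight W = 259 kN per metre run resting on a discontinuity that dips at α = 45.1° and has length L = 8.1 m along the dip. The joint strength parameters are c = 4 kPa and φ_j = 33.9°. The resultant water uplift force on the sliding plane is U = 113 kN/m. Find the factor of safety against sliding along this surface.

FS = 0.43

Resolving the block weight along and normal to the plane and applying the Mohr–Coulomb strength on the joint:
N' = W cosα − U = 259·cos45.1° − 113 = 69.8 kN/m
Driving force T = W sinα = 259·sin45.1° = 183.5 kN/m
Resisting force R = c·L + N'·tanφ_j = 4·8.1 + 69.8·tan33.9° = 32.4 + 46.9 = 79.3 kN/m
FS = R / T = 79.3 / 183.5 = 0.432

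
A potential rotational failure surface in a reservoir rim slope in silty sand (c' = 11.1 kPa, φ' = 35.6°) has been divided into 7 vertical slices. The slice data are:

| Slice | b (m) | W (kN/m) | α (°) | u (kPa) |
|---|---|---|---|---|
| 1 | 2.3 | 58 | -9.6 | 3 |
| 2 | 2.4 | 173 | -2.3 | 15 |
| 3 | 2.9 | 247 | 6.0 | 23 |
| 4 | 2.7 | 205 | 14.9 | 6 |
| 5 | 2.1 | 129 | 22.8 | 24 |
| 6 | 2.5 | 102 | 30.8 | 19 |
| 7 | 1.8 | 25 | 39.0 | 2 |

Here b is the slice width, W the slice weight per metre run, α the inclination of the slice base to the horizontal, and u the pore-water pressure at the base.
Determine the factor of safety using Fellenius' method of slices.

FS = 3.73

Ordinary method of slices: FS = Σ[c'·Δl_i + (W_i cosα_i − u_i·Δl_i)·tanφ'] / Σ W_i sinα_i, with Δl_i = b_i / cosα_i.
Slice 1: Δl = 2.3/cos(-9.6°) = 2.333 m; N'_1 = 58·cos(-9.6°) − 3·2.333 = 50.2; c'Δl = 25.89; W sinα = -9.7
Slice 2: Δl = 2.4/cos(-2.3°) = 2.402 m; N'_2 = 173·cos(-2.3°) − 15·2.402 = 136.8; c'Δl = 26.66; W sinα = -6.9
Slice 3: Δl = 2.9/cos6.0° = 2.916 m; N'_3 = 247·cos6.0° − 23·2.916 = 178.6; c'Δl = 32.37; W sinα = 25.8
Slice 4: Δl = 2.7/cos14.9° = 2.794 m; N'_4 = 205·cos14.9° − 6·2.794 = 181.3; c'Δl = 31.01; W sinα = 52.7
Slice 5: Δl = 2.1/cos22.8° = 2.278 m; N'_5 = 129·cos22.8° − 24·2.278 = 64.2; c'Δl = 25.29; W sinα = 50.0
Slice 6: Δl = 2.5/cos30.8° = 2.910 m; N'_6 = 102·cos30.8° − 19·2.910 = 32.3; c'Δl = 32.31; W sinα = 52.2
Slice 7: Δl = 1.8/cos39.0° = 2.316 m; N'_7 = 25·cos39.0° − 2·2.316 = 14.8; c'Δl = 25.71; W sinα = 15.7
Σc'Δl = 199.2 kN/m; ΣN' = 658.3 kN/m; ΣW sinα = 179.9 kN/m
Resisting = 199.2 + 658.3·tan35.6° = 199.2 + 471.3 = 670.5 kN/m
FS = 670.5 / 179.9 = 3.728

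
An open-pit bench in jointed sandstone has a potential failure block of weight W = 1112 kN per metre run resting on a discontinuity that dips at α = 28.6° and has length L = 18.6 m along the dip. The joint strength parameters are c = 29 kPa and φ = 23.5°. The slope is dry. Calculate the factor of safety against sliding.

Resolving the block weight along and normal to the plane and applying the Mohr–Coulomb strength on the joint:
N' = W cosα = 1112·cos28.6° = 976.3 kN/m
Driving force T = W sinα = 1112·sin28.6° = 532.3 kN/m
Resisting force R = c·L + N'·tanφ = 29·18.6 + 976.3·tan23.5° = 539.4 + 424.5 = 963.9 kN/m
FS = R / T = 963.9 / 532.3 = 1.811

FS = 1.81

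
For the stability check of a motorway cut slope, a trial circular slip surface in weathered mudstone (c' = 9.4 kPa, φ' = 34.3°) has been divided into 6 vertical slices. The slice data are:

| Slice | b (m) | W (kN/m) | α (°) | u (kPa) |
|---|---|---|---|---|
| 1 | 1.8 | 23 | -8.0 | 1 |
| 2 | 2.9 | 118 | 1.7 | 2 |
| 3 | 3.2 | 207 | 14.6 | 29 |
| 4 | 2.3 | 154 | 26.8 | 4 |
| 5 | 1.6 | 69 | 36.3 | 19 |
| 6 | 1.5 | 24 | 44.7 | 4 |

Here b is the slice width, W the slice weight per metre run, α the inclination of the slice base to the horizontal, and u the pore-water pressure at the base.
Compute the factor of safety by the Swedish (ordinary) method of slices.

Ordinary method of slices: FS = Σ[c'·Δl_i + (W_i cosα_i − u_i·Δl_i)·tanφ'] / Σ W_i sinα_i, with Δl_i = b_i / cosα_i.
Slice 1: Δl = 1.8/cos(-8.0°) = 1.818 m; N'_1 = 23·cos(-8.0°) − 1·1.818 = 21.0; c'Δl = 17.09; W sinα = -3.2
Slice 2: Δl = 2.9/cos1.7° = 2.901 m; N'_2 = 118·cos1.7° − 2·2.901 = 112.1; c'Δl = 27.27; W sinα = 3.5
Slice 3: Δl = 3.2/cos14.6° = 3.307 m; N'_3 = 207·cos14.6° − 29·3.307 = 104.4; c'Δl = 31.08; W sinα = 52.2
Slice 4: Δl = 2.3/cos26.8° = 2.577 m; N'_4 = 154·cos26.8° − 4·2.577 = 127.2; c'Δl = 24.22; W sinα = 69.4
Slice 5: Δl = 1.6/cos36.3° = 1.985 m; N'_5 = 69·cos36.3° − 19·1.985 = 17.9; c'Δl = 18.66; W sinα = 40.8
Slice 6: Δl = 1.5/cos44.7° = 2.110 m; N'_6 = 24·cos44.7° − 4·2.110 = 8.6; c'Δl = 19.84; W sinα = 16.9
Σc'Δl = 138.2 kN/m; ΣN' = 391.2 kN/m; ΣW sinα = 179.6 kN/m
Resisting = 138.2 + 391.2·tan34.3° = 138.2 + 266.8 = 405.0 kN/m
FS = 405.0 / 179.6 = 2.255

FS = 2.25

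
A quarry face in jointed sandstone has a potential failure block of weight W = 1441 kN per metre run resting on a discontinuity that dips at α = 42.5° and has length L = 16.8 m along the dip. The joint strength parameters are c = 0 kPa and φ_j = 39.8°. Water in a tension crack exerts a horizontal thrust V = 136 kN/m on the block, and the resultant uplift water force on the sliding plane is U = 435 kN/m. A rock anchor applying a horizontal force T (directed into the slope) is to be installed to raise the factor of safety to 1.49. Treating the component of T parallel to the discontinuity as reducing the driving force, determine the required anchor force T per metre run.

Resolving forces along and normal to the sliding plane, with the horizontal anchor force T adding T·sinα to the effective normal force and T·cosα acting up the plane against the driving force:
FS = [cL + (W cosα − U − V sinα + T sinα) tanφ_j] / [W sinα + V cosα − T cosα]
Without the anchor: N' = 535.5 kN/m, driving T_d = 1073.8 kN/m, resisting R = 0·16.8 + 535.5·tan39.8° = 446.2 kN/m, FS = 0.42.
Setting FS = 1.49 and solving for T:
1.49·(1073.8 − T cos42.5°) = 446.2 + T sin42.5°·tan39.8°
T·(sin42.5°·tan39.8° + 1.49·cos42.5°) = 1.49·1073.8 − 446.2
T·(0.6756·0.8332 + 1.49·0.7373) = 1600.0 − 446.2 = 1153.8
T·1.6614 = 1153.8
T = 694.4 kN/m

T = 694 kN/m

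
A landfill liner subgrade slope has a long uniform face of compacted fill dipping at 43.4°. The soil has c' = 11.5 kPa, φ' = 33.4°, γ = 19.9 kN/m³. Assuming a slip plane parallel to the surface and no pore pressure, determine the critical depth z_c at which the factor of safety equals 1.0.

Setting FS = 1.00 in FS = [c' + γz cos²β tanφ'] / [γz sinβ cosβ] and solving for z:
z = c' / [γ cosβ (FS·sinβ − cosβ·tanφ')]
  = 11.5 / [19.9·cos43.4°·(1.00·sin43.4° − cos43.4°·tan33.4°)]
  = 11.5 / [19.9·0.7266·(1.00·0.6871 − 0.7266·0.6594)]
  = 11.5 / 3.0074 = 3.824 m

z_c = 3.82 m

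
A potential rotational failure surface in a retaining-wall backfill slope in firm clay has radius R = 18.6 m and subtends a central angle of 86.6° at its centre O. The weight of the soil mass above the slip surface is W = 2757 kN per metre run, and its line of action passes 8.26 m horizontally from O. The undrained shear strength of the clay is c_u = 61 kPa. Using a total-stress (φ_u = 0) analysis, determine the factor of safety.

FS = 1.40

Taking moments about the centre O, the resisting moment is provided by the undrained shear strength acting along the arc:
Arc length L_a = R·θ = 18.6·(86.6°·π/180) = 18.6·1.5115 = 28.11 m
M_R = c_u·L_a·R = 61·28.11·18.6 = 31897.1 kN·m/m
M_D = W·d = 2757·8.26 = 22772.8 kN·m/m
FS = M_R / M_D = 31897.1 / 22772.8 = 1.401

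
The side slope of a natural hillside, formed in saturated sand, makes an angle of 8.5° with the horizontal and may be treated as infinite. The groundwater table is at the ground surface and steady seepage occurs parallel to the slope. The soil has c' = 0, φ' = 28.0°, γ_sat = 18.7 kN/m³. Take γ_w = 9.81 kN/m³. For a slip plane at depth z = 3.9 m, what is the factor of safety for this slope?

With seepage parallel to the slope and the water table at the surface, the effective normal stress on the slip plane uses the buoyant unit weight γ' = γ_sat − γ_w while the driving shear stress uses γ_sat:
FS = [c' + γ' z cos²β tanφ'] / [γ_sat z sinβ cosβ]
(For c' = 0 this reduces to FS = (γ'/γ_sat)·tanφ'/tanβ.)
γ' = 18.7 − 9.81 = 8.89 kN/m³
Numerator = 0.0 + 8.89·3.9·cos²8.5°·tan28.0° = 0.0 + 8.89·3.9·0.9782·0.5317 = 18.032 kPa
Denominator = 18.7·3.9·sin8.5°·cos8.5° = 18.7·3.9·0.1478·0.9890 = 10.661 kPa
FS = 18.032 / 10.661 = 1.691

FS = 1.69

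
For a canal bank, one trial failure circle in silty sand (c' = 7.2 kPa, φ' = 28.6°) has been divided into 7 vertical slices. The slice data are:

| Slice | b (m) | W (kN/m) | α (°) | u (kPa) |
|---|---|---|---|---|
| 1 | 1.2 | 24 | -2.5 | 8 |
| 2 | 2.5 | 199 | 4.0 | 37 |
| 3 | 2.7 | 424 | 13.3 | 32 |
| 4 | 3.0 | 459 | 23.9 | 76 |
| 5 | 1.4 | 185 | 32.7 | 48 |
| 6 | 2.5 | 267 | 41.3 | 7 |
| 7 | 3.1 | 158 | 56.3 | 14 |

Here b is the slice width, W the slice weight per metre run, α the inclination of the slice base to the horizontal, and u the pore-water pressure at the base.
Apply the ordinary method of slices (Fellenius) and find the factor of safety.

Ordinary method of slices: FS = Σ[c'·Δl_i + (W_i cosα_i − u_i·Δl_i)·tanφ'] / Σ W_i sinα_i, with Δl_i = b_i / cosα_i.
Slice 1: Δl = 1.2/cos(-2.5°) = 1.201 m; N'_1 = 24·cos(-2.5°) − 8·1.201 = 14.4; c'Δl = 8.65; W sinα = -1.0
Slice 2: Δl = 2.5/cos4.0° = 2.506 m; N'_2 = 199·cos4.0° − 37·2.506 = 105.8; c'Δl = 18.04; W sinα = 13.9
Slice 3: Δl = 2.7/cos13.3° = 2.774 m; N'_3 = 424·cos13.3° − 32·2.774 = 323.8; c'Δl = 19.98; W sinα = 97.5
Slice 4: Δl = 3.0/cos23.9° = 3.281 m; N'_4 = 459·cos23.9° − 76·3.281 = 170.3; c'Δl = 23.63; W sinα = 186.0
Slice 5: Δl = 1.4/cos32.7° = 1.664 m; N'_5 = 185·cos32.7° − 48·1.664 = 75.8; c'Δl = 11.98; W sinα = 99.9
Slice 6: Δl = 2.5/cos41.3° = 3.328 m; N'_6 = 267·cos41.3° − 7·3.328 = 177.3; c'Δl = 23.96; W sinα = 176.2
Slice 7: Δl = 3.1/cos56.3° = 5.587 m; N'_7 = 158·cos56.3° − 14·5.587 = 9.4; c'Δl = 40.23; W sinα = 131.4
Σc'Δl = 146.5 kN/m; ΣN' = 876.8 kN/m; ΣW sinα = 703.9 kN/m
Resisting = 146.5 + 876.8·tan28.6° = 146.5 + 478.1 = 624.5 kN/m
FS = 624.5 / 703.9 = 0.887

FS = 0.89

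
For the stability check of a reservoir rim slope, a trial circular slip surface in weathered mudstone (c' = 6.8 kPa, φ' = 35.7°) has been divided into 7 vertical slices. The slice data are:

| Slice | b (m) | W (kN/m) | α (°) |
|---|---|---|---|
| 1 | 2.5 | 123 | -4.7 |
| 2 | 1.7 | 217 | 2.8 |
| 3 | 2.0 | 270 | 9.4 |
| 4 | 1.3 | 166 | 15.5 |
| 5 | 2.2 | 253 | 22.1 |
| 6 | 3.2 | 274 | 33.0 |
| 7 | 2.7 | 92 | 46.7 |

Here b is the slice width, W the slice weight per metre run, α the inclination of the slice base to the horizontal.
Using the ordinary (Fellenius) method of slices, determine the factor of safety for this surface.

FS = 2.62

Ordinary method of slices: FS = Σ[c'·Δl_i + (W_i cosα_i)·tanφ'] / Σ W_i sinα_i, with Δl_i = b_i / cosα_i.
Slice 1: Δl = 2.5/cos(-4.7°) = 2.508 m; N'_1 = 123·cos(-4.7°) = 122.6; c'Δl = 17.06; W sinα = -10.1
Slice 2: Δl = 1.7/cos2.8° = 1.702 m; N'_2 = 217·cos2.8° = 216.7; c'Δl = 11.57; W sinα = 10.6
Slice 3: Δl = 2.0/cos9.4° = 2.027 m; N'_3 = 270·cos9.4° = 266.4; c'Δl = 13.79; W sinα = 44.1
Slice 4: Δl = 1.3/cos15.5° = 1.349 m; N'_4 = 166·cos15.5° = 160.0; c'Δl = 9.17; W sinα = 44.4
Slice 5: Δl = 2.2/cos22.1° = 2.374 m; N'_5 = 253·cos22.1° = 234.4; c'Δl = 16.15; W sinα = 95.2
Slice 6: Δl = 3.2/cos33.0° = 3.816 m; N'_6 = 274·cos33.0° = 229.8; c'Δl = 25.95; W sinα = 149.2
Slice 7: Δl = 2.7/cos46.7° = 3.937 m; N'_7 = 92·cos46.7° = 63.1; c'Δl = 26.77; W sinα = 67.0
Σc'Δl = 120.5 kN/m; ΣN' = 1293.0 kN/m; ΣW sinα = 400.4 kN/m
Resisting = 120.5 + 1293.0·tan35.7° = 120.5 + 929.1 = 1049.5 kN/m
FS = 1049.5 / 400.4 = 2.622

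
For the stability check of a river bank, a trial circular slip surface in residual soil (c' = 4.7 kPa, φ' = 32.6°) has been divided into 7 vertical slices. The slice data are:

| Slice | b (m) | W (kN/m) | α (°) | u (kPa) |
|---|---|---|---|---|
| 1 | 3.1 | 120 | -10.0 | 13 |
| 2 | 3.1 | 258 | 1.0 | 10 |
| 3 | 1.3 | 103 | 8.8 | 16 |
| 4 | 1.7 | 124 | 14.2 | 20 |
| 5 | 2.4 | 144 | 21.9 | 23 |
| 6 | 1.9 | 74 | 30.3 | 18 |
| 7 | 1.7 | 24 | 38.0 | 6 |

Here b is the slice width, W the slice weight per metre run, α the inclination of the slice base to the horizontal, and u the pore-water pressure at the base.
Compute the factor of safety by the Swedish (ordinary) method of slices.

Ordinary method of slices: FS = Σ[c'·Δl_i + (W_i cosα_i − u_i·Δl_i)·tanφ'] / Σ W_i sinα_i, with Δl_i = b_i / cosα_i.
Slice 1: Δl = 3.1/cos(-10.0°) = 3.148 m; N'_1 = 120·cos(-10.0°) − 13·3.148 = 77.3; c'Δl = 14.79; W sinα = -20.8
Slice 2: Δl = 3.1/cos1.0° = 3.100 m; N'_2 = 258·cos1.0° − 10·3.100 = 227.0; c'Δl = 14.57; W sinα = 4.5
Slice 3: Δl = 1.3/cos8.8° = 1.315 m; N'_3 = 103·cos8.8° − 16·1.315 = 80.7; c'Δl = 6.18; W sinα = 15.8
Slice 4: Δl = 1.7/cos14.2° = 1.754 m; N'_4 = 124·cos14.2° − 20·1.754 = 85.1; c'Δl = 8.24; W sinα = 30.4
Slice 5: Δl = 2.4/cos21.9° = 2.587 m; N'_5 = 144·cos21.9° − 23·2.587 = 74.1; c'Δl = 12.16; W sinα = 53.7
Slice 6: Δl = 1.9/cos30.3° = 2.201 m; N'_6 = 74·cos30.3° − 18·2.201 = 24.3; c'Δl = 10.34; W sinα = 37.3
Slice 7: Δl = 1.7/cos38.0° = 2.157 m; N'_7 = 24·cos38.0° − 6·2.157 = 6.0; c'Δl = 10.14; W sinα = 14.8
Σc'Δl = 76.4 kN/m; ΣN' = 574.5 kN/m; ΣW sinα = 135.7 kN/m
Resisting = 76.4 + 574.5·tan32.6° = 76.4 + 367.4 = 443.8 kN/m
FS = 443.8 / 135.7 = 3.271

FS = 3.27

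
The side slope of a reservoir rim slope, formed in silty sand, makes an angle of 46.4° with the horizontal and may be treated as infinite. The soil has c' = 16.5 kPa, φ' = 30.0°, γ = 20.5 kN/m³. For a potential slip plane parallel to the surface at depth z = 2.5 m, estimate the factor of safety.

For an infinite slope with a slip plane parallel to the surface (no pore pressure): FS = [c' + γz cos²β tanφ'] / [γz sinβ cosβ].
γz = 20.5·2.5 = 51.25 kN/m²
Numerator = 16.5 + 51.25·cos²46.4°·tan30.0° = 16.5 + 51.25·0.4756·0.5774 = 30.572 kPa
Denominator = 51.25·sin46.4°·cos46.4° = 51.25·0.7242·0.6896 = 25.594 kPa
FS = 30.572 / 25.594 = 1.194

FS = 1.19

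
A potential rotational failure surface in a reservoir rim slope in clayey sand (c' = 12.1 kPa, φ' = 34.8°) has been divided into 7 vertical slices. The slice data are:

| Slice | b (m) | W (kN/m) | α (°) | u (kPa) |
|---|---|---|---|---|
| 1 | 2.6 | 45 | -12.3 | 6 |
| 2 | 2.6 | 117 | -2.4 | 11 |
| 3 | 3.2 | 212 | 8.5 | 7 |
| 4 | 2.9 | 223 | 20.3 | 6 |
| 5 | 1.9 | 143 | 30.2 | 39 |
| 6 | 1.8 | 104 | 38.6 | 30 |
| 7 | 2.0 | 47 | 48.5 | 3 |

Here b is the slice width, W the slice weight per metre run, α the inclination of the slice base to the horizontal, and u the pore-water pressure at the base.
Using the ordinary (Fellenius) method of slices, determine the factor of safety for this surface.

Ordinary method of slices: FS = Σ[c'·Δl_i + (W_i cosα_i − u_i·Δl_i)·tanφ'] / Σ W_i sinα_i, with Δl_i = b_i / cosα_i.
Slice 1: Δl = 2.6/cos(-12.3°) = 2.661 m; N'_1 = 45·cos(-12.3°) − 6·2.661 = 28.0; c'Δl = 32.20; W sinα = -9.6
Slice 2: Δl = 2.6/cos(-2.4°) = 2.602 m; N'_2 = 117·cos(-2.4°) − 11·2.602 = 88.3; c'Δl = 31.49; W sinα = -4.9
Slice 3: Δl = 3.2/cos8.5° = 3.236 m; N'_3 = 212·cos8.5° − 7·3.236 = 187.0; c'Δl = 39.15; W sinα = 31.3
Slice 4: Δl = 2.9/cos20.3° = 3.092 m; N'_4 = 223·cos20.3° − 6·3.092 = 190.6; c'Δl = 37.41; W sinα = 77.4
Slice 5: Δl = 1.9/cos30.2° = 2.198 m; N'_5 = 143·cos30.2° − 39·2.198 = 37.9; c'Δl = 26.60; W sinα = 71.9
Slice 6: Δl = 1.8/cos38.6° = 2.303 m; N'_6 = 104·cos38.6° − 30·2.303 = 12.2; c'Δl = 27.87; W sinα = 64.9
Slice 7: Δl = 2.0/cos48.5° = 3.018 m; N'_7 = 47·cos48.5° − 3·3.018 = 22.1; c'Δl = 36.52; W sinα = 35.2
Σc'Δl = 231.2 kN/m; ΣN' = 566.0 kN/m; ΣW sinα = 266.2 kN/m
Resisting = 231.2 + 566.0·tan34.8° = 231.2 + 393.4 = 624.6 kN/m
FS = 624.6 / 266.2 = 2.346

FS = 2.35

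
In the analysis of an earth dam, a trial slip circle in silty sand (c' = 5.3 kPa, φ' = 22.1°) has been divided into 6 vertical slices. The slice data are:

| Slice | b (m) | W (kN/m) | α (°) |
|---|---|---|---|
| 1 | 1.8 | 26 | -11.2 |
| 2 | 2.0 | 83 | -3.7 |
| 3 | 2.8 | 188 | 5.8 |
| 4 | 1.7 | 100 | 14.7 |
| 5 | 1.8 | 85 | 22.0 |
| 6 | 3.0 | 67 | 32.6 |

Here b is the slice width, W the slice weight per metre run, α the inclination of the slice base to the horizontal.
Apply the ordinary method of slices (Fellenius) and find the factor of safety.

Ordinary method of slices: FS = Σ[c'·Δl_i + (W_i cosα_i)·tanφ'] / Σ W_i sinα_i, with Δl_i = b_i / cosα_i.
Slice 1: Δl = 1.8/cos(-11.2°) = 1.835 m; N'_1 = 26·cos(-11.2°) = 25.5; c'Δl = 9.73; W sinα = -5.1
Slice 2: Δl = 2.0/cos(-3.7°) = 2.004 m; N'_2 = 83·cos(-3.7°) = 82.8; c'Δl = 10.62; W sinα = -5.4
Slice 3: Δl = 2.8/cos5.8° = 2.814 m; N'_3 = 188·cos5.8° = 187.0; c'Δl = 14.92; W sinα = 19.0
Slice 4: Δl = 1.7/cos14.7° = 1.758 m; N'_4 = 100·cos14.7° = 96.7; c'Δl = 9.31; W sinα = 25.4
Slice 5: Δl = 1.8/cos22.0° = 1.941 m; N'_5 = 85·cos22.0° = 78.8; c'Δl = 10.29; W sinα = 31.8
Slice 6: Δl = 3.0/cos32.6° = 3.561 m; N'_6 = 67·cos32.6° = 56.4; c'Δl = 18.87; W sinα = 36.1
Σc'Δl = 73.7 kN/m; ΣN' = 527.4 kN/m; ΣW sinα = 101.9 kN/m
Resisting = 73.7 + 527.4·tan22.1° = 73.7 + 214.1 = 287.9 kN/m
FS = 287.9 / 101.9 = 2.825

FS = 2.82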